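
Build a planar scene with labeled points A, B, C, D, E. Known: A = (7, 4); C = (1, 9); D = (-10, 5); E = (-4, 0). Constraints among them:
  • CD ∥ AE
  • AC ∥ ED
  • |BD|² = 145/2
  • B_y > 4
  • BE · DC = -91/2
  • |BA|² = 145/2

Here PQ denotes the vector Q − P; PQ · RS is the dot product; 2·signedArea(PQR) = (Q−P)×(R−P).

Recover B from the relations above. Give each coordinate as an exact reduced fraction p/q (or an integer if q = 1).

B = (-3/2, 9/2)

1. B_x = -3/2  [line -11·x + -4·y + 3/2 = 0 ∩ |BA|² = 145/2]
2. B_y = 9/2  [line -11·x + -4·y + 3/2 = 0 ∩ |BA|² = 145/2]
   → B = (-3/2, 9/2)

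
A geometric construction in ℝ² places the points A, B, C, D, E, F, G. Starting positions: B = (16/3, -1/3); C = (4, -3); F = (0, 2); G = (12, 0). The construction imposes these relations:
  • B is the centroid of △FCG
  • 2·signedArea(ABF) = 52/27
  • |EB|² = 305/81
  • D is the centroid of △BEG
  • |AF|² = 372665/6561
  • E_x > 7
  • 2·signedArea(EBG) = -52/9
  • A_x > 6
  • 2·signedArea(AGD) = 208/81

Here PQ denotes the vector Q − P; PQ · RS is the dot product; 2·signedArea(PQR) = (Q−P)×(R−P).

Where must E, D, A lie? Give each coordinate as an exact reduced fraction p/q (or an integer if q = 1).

1. E_x = 64/9  [line -1/3·x + 20/3·y + 88/9 = 0 ∩ |EB|² = 305/81]
2. E_y = -10/9  [line -1/3·x + 20/3·y + 88/9 = 0 ∩ |EB|² = 305/81]
   → E = (64/9, -10/9)
3. D_x = 220/27  [D is the centroid of △BEG]
4. D_y = -13/27  [D is the centroid of △BEG]
   → D = (220/27, -13/27)
5. A_x = 548/81  [2·signedArea(ABF) = 52/27 ∩ 2·signedArea(AGD) = 208/81]
6. A_y = -107/81  [2·signedArea(ABF) = 52/27 ∩ 2·signedArea(AGD) = 208/81]
   → A = (548/81, -107/81)

A = (548/81, -107/81)
D = (220/27, -13/27)
E = (64/9, -10/9)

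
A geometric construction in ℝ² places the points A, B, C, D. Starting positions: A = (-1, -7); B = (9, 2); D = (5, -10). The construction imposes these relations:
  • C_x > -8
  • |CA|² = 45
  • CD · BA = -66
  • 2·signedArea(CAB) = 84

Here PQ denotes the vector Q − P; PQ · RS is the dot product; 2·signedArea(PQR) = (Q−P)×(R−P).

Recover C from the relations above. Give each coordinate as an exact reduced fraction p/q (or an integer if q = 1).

1. C_x = -7  [2·signedArea(CAB) = 84 ∩ CD · BA = -66]
2. C_y = -4  [2·signedArea(CAB) = 84 ∩ CD · BA = -66]
   → C = (-7, -4)

C = (-7, -4)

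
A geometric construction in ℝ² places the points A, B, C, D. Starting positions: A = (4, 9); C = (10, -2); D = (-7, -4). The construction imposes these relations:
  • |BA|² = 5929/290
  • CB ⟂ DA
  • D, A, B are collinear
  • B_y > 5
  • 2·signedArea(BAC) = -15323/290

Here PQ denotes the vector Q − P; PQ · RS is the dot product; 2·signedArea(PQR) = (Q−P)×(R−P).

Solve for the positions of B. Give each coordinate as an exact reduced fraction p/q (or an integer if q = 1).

B = (313/290, 1609/290)

1. B_x = 313/290  [D, A, B are collinear ∩ CB ⟂ DA]
2. B_y = 1609/290  [D, A, B are collinear ∩ CB ⟂ DA]
   → B = (313/290, 1609/290)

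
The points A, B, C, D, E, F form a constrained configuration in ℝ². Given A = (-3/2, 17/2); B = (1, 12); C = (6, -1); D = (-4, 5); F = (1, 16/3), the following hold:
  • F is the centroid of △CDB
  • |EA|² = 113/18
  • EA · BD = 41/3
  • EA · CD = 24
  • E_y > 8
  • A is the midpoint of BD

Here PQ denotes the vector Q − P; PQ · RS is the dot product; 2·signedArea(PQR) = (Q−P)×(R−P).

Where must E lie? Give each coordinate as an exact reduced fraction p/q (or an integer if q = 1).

1. E_x = 1  [EA · CD = 24 ∩ EA · BD = 41/3]
2. E_y = 26/3  [EA · CD = 24 ∩ EA · BD = 41/3]
   → E = (1, 26/3)

E = (1, 26/3)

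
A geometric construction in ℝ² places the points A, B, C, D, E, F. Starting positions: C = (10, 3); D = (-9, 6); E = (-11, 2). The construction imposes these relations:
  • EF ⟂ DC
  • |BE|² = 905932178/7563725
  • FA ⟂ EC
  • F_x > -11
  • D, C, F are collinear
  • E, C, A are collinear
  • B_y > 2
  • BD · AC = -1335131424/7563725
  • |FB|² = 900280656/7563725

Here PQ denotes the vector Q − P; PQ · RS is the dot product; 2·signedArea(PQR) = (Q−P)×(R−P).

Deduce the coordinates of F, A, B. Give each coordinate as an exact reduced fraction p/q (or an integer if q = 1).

A = (-414434/40885, 83451/40885)
B = (-2792/40885, 103053/40885)
F = (-1912/185, 1149/185)

1. F_x = -1912/185  [D, C, F are collinear ∩ EF ⟂ DC]
2. F_y = 1149/185  [D, C, F are collinear ∩ EF ⟂ DC]
   → F = (-1912/185, 1149/185)
3. A_x = -414434/40885  [E, C, A are collinear ∩ FA ⟂ EC]
4. A_y = 83451/40885  [E, C, A are collinear ∩ FA ⟂ EC]
   → A = (-414434/40885, 83451/40885)
5. B_x = -2792/40885  [line -823284/40885·x + -39204/40885·y + 7880004/7563725 = 0 ∩ |BE|² = 905932178/7563725]
6. B_y = 103053/40885  [line -823284/40885·x + -39204/40885·y + 7880004/7563725 = 0 ∩ |BE|² = 905932178/7563725]
   → B = (-2792/40885, 103053/40885)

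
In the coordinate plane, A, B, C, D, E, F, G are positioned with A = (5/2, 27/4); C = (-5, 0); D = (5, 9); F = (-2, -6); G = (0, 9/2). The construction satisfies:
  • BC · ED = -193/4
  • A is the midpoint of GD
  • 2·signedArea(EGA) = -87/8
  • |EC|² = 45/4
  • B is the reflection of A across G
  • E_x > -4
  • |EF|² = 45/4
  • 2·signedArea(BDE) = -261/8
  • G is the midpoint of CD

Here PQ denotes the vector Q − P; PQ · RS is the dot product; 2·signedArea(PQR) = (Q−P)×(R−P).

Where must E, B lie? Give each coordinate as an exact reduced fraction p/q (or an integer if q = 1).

B = (-5/2, 9/4)
E = (-7/2, -3)

1. E_x = -7/2  [line -9/4·x + 5/2·y + -3/8 = 0 ∩ |EF|² = 45/4]
2. E_y = -3  [line -9/4·x + 5/2·y + -3/8 = 0 ∩ |EF|² = 45/4]
   → E = (-7/2, -3)
3. B_x = -5/2  [B is the reflection of A across G]
4. B_y = 9/4  [B is the reflection of A across G]
   → B = (-5/2, 9/4)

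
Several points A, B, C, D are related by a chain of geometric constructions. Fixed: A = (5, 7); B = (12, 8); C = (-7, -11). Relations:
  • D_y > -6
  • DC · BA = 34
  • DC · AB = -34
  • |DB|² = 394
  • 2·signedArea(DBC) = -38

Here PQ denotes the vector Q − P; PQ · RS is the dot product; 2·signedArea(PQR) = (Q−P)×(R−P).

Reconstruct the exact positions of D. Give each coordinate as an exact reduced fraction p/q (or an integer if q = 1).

D = (-3, -5)

1. D_x = -3  [2·signedArea(DBC) = -38 ∩ DC · AB = -34]
2. D_y = -5  [2·signedArea(DBC) = -38 ∩ DC · AB = -34]
   → D = (-3, -5)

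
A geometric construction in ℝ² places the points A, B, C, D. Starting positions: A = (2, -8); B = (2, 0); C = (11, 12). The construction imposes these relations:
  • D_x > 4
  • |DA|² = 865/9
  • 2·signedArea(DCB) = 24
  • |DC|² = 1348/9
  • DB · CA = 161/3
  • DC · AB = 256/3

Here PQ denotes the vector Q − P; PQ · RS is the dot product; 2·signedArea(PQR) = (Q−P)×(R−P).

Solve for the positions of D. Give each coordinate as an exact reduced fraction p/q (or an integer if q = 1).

1. D_x = 5  [2·signedArea(DCB) = 24 ∩ DB · CA = 161/3]
2. D_y = 4/3  [2·signedArea(DCB) = 24 ∩ DB · CA = 161/3]
   → D = (5, 4/3)

D = (5, 4/3)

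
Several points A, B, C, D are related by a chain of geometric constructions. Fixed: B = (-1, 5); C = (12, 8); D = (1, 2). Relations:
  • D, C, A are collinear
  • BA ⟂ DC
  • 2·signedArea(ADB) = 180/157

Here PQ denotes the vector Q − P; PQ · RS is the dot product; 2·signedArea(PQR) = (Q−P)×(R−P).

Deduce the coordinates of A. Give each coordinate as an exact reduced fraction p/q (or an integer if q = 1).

1. A_x = 113/157  [D, C, A are collinear ∩ BA ⟂ DC]
2. A_y = 290/157  [D, C, A are collinear ∩ BA ⟂ DC]
   → A = (113/157, 290/157)

A = (113/157, 290/157)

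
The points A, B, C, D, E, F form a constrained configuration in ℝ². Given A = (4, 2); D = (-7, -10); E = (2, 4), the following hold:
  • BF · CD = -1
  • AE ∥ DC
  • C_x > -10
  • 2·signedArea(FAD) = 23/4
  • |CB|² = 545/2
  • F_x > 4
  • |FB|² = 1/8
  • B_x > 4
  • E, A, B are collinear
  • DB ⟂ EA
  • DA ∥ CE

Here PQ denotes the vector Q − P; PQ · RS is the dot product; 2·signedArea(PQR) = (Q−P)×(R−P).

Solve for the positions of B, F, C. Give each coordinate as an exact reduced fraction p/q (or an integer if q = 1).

B = (9/2, 3/2)
C = (-9, -8)
F = (17/4, 7/4)

1. B_x = 9/2  [E, A, B are collinear ∩ DB ⟂ EA]
2. B_y = 3/2  [E, A, B are collinear ∩ DB ⟂ EA]
   → B = (9/2, 3/2)
3. C_x = -9  [DA ∥ CE ∩ AE ∥ DC]
4. C_y = -8  [DA ∥ CE ∩ AE ∥ DC]
   → C = (-9, -8)
5. F_x = 17/4  [2·signedArea(FAD) = 23/4 ∩ BF · CD = -1]
6. F_y = 7/4  [2·signedArea(FAD) = 23/4 ∩ BF · CD = -1]
   → F = (17/4, 7/4)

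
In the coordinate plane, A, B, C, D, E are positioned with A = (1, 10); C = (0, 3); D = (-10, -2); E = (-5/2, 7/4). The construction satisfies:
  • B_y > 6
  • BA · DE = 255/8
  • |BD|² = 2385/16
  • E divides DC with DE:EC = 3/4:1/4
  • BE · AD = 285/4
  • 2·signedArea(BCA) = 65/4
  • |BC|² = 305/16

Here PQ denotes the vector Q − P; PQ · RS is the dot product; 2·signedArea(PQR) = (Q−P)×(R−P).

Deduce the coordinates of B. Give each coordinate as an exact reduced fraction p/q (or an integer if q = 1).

B = (-7/4, 7)

1. B_x = -7/4  [BE · AD = 285/4 ∩ BA · DE = 255/8]
2. B_y = 7  [BE · AD = 285/4 ∩ BA · DE = 255/8]
   → B = (-7/4, 7)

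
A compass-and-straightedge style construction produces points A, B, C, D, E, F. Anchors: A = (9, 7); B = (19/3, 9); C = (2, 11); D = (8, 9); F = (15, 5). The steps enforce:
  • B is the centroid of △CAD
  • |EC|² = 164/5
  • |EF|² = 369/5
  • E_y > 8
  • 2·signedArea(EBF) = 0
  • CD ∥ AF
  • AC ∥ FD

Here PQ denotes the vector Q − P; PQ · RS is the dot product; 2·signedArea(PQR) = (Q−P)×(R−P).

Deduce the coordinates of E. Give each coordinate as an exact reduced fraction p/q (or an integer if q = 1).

1. E_x = 36/5  [line 4·x + 26/3·y + -310/3 = 0 ∩ |EF|² = 369/5]
2. E_y = 43/5  [line 4·x + 26/3·y + -310/3 = 0 ∩ |EF|² = 369/5]
   → E = (36/5, 43/5)

E = (36/5, 43/5)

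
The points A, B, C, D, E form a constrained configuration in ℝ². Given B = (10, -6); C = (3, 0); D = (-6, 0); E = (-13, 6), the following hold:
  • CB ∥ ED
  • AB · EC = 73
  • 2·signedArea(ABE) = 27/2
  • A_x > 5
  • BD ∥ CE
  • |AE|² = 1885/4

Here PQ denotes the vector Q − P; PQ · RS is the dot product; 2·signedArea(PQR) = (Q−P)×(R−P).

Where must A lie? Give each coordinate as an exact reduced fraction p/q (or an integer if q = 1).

1. A_x = 6  [2·signedArea(ABE) = 27/2 ∩ AB · EC = 73]
2. A_y = -9/2  [2·signedArea(ABE) = 27/2 ∩ AB · EC = 73]
   → A = (6, -9/2)

A = (6, -9/2)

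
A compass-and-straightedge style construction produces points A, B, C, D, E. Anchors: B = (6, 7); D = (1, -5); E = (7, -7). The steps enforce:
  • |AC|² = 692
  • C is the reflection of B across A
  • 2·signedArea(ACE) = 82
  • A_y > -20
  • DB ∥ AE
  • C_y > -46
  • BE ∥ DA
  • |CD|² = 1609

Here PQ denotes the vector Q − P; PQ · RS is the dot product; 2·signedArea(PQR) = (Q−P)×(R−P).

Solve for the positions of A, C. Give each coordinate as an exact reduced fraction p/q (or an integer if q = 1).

A = (2, -19)
C = (-2, -45)

1. A_x = 2  [DB ∥ AE ∩ BE ∥ DA]
2. A_y = -19  [DB ∥ AE ∩ BE ∥ DA]
   → A = (2, -19)
3. C_x = -2  [C is the reflection of B across A]
4. C_y = -45  [C is the reflection of B across A]
   → C = (-2, -45)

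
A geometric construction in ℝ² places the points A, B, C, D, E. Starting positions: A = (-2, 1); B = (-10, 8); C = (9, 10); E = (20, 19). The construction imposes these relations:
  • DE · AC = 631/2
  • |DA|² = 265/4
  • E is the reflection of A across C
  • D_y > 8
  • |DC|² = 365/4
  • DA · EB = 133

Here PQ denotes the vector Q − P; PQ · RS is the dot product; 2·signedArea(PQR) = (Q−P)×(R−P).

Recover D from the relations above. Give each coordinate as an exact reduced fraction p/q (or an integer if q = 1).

D = (-1/2, 9)

1. D_x = -1/2  [DE · AC = 631/2 ∩ DA · EB = 133]
2. D_y = 9  [DE · AC = 631/2 ∩ DA · EB = 133]
   → D = (-1/2, 9)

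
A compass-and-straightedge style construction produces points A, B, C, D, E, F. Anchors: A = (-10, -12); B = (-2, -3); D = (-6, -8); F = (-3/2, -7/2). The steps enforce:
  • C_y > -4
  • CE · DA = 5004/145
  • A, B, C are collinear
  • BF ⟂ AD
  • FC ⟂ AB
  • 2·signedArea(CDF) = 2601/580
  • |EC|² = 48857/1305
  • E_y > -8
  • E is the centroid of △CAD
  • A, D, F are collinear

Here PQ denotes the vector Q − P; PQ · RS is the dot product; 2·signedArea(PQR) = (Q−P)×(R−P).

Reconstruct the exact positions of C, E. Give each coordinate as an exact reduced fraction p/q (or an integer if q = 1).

C = (-294/145, -879/290)
E = (-2614/435, -6679/870)

1. C_x = -294/145  [A, B, C are collinear ∩ FC ⟂ AB]
2. C_y = -879/290  [A, B, C are collinear ∩ FC ⟂ AB]
   → C = (-294/145, -879/290)
3. E_x = -2614/435  [E is the centroid of △CAD]
4. E_y = -6679/870  [E is the centroid of △CAD]
   → E = (-2614/435, -6679/870)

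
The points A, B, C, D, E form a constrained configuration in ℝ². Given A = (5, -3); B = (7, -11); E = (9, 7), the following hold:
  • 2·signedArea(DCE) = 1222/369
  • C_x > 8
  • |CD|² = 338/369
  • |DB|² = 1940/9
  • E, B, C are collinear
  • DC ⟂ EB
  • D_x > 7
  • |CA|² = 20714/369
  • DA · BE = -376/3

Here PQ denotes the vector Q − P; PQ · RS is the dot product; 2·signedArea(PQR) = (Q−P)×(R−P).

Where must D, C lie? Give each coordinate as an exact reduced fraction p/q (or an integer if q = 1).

1. C_x = 1060/123  [line 18·x + -2·y + -148 = 0 ∩ |CA|² = 20714/369]
2. C_y = 146/41  [line 18·x + -2·y + -148 = 0 ∩ |CA|² = 20714/369]
   → C = (1060/123, 146/41)
3. D_x = 23/3  [2·signedArea(DCE) = 1222/369 ∩ DC ⟂ EB]
4. D_y = 11/3  [2·signedArea(DCE) = 1222/369 ∩ DC ⟂ EB]
   → D = (23/3, 11/3)

C = (1060/123, 146/41)
D = (23/3, 11/3)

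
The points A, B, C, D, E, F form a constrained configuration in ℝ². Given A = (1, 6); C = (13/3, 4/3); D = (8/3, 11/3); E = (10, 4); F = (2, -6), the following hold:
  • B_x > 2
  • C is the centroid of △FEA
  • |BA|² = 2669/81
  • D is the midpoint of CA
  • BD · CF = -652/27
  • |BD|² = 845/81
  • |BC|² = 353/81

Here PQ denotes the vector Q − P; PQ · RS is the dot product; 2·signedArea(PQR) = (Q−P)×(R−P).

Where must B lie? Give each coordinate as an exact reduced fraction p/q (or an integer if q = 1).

B = (22/9, 4/9)

1. B_x = 22/9  [line 7/3·x + 22/3·y + -242/27 = 0 ∩ |BD|² = 845/81]
2. B_y = 4/9  [line 7/3·x + 22/3·y + -242/27 = 0 ∩ |BD|² = 845/81]
   → B = (22/9, 4/9)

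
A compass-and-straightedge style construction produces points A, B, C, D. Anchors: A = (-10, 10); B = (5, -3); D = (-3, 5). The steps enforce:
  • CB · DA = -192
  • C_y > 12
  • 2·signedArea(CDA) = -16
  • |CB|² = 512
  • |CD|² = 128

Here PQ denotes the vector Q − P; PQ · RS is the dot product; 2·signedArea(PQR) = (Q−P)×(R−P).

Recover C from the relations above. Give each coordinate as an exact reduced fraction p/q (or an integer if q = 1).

C = (-11, 13)

1. C_x = -11  [2·signedArea(CDA) = -16 ∩ CB · DA = -192]
2. C_y = 13  [2·signedArea(CDA) = -16 ∩ CB · DA = -192]
   → C = (-11, 13)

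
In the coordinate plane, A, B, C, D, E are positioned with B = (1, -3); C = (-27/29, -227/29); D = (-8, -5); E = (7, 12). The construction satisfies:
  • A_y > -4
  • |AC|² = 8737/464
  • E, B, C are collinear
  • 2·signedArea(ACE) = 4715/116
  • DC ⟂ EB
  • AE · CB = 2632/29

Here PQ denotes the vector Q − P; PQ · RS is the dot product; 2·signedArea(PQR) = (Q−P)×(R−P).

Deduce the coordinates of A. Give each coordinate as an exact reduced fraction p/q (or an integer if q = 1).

A = (-5/4, -7/2)

1. A_x = -5/4  [2·signedArea(ACE) = 4715/116 ∩ AE · CB = 2632/29]
2. A_y = -7/2  [2·signedArea(ACE) = 4715/116 ∩ AE · CB = 2632/29]
   → A = (-5/4, -7/2)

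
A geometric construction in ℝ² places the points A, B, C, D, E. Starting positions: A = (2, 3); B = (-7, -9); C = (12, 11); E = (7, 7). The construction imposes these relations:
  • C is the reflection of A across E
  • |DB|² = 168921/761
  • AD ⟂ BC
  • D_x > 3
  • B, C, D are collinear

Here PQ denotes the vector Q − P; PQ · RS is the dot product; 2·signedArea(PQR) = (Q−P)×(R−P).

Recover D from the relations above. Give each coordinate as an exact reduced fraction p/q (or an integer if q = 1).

D = (2482/761, 1371/761)

1. D_x = 2482/761  [B, C, D are collinear ∩ AD ⟂ BC]
2. D_y = 1371/761  [B, C, D are collinear ∩ AD ⟂ BC]
   → D = (2482/761, 1371/761)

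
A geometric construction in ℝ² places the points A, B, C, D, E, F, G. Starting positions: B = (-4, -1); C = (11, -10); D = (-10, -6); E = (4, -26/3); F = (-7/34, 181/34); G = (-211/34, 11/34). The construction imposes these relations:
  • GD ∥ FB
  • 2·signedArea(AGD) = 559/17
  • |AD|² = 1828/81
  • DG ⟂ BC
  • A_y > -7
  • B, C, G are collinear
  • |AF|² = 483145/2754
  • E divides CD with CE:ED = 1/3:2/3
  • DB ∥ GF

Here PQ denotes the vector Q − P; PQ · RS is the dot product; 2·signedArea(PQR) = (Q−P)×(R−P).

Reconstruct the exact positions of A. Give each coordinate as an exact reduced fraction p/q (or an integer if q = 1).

A = (-16/3, -62/9)

1. A_x = -16/3  [line 215/34·x + -129/34·y + 129/17 = 0 ∩ |AD|² = 1828/81]
2. A_y = -62/9  [line 215/34·x + -129/34·y + 129/17 = 0 ∩ |AD|² = 1828/81]
   → A = (-16/3, -62/9)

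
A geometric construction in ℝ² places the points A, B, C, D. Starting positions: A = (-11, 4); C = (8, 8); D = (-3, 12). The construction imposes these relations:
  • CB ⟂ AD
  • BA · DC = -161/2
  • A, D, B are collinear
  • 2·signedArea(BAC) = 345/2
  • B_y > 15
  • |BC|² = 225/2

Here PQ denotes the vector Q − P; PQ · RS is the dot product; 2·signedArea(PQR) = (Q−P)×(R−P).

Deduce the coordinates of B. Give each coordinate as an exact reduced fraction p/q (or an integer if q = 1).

B = (1/2, 31/2)

1. B_x = 1/2  [A, D, B are collinear ∩ CB ⟂ AD]
2. B_y = 31/2  [A, D, B are collinear ∩ CB ⟂ AD]
   → B = (1/2, 31/2)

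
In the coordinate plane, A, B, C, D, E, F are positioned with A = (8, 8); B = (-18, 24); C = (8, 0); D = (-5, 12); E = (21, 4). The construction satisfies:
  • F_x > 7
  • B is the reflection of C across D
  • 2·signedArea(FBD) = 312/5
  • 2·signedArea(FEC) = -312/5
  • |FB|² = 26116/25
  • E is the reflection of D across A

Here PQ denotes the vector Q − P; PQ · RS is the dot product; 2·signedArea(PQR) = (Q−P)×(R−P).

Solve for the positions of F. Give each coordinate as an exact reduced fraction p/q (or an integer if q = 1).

F = (8, 24/5)

1. F_x = 8  [2·signedArea(FBD) = 312/5 ∩ 2·signedArea(FEC) = -312/5]
2. F_y = 24/5  [2·signedArea(FBD) = 312/5 ∩ 2·signedArea(FEC) = -312/5]
   → F = (8, 24/5)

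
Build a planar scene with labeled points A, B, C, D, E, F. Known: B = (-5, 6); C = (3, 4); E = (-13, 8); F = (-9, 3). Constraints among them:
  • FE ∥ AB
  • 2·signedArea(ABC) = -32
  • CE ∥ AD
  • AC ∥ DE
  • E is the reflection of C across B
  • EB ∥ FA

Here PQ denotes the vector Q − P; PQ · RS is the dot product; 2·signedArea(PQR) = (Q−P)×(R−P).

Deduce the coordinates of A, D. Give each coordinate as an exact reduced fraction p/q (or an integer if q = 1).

A = (-1, 1)
D = (-17, 5)

1. A_x = -1  [FE ∥ AB ∩ EB ∥ FA]
2. A_y = 1  [FE ∥ AB ∩ EB ∥ FA]
   → A = (-1, 1)
3. D_x = -17  [AC ∥ DE ∩ CE ∥ AD]
4. D_y = 5  [AC ∥ DE ∩ CE ∥ AD]
   → D = (-17, 5)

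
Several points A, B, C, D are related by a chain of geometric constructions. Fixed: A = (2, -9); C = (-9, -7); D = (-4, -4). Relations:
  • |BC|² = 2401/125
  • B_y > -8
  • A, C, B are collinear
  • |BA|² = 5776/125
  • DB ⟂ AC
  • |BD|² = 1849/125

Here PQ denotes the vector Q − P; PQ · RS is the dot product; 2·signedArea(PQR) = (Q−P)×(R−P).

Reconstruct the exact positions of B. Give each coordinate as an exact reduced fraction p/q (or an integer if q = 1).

B = (-586/125, -973/125)

1. B_x = -586/125  [A, C, B are collinear ∩ DB ⟂ AC]
2. B_y = -973/125  [A, C, B are collinear ∩ DB ⟂ AC]
   → B = (-586/125, -973/125)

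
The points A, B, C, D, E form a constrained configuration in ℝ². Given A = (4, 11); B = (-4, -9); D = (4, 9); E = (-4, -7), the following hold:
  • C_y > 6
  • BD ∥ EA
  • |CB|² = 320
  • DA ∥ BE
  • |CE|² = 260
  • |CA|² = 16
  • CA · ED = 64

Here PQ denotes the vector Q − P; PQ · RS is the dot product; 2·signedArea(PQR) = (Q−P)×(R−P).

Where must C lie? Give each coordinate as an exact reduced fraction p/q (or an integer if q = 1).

C = (4, 7)

1. C_x = 4  [line -8·x + -16·y + 144 = 0 ∩ |CB|² = 320]
2. C_y = 7  [line -8·x + -16·y + 144 = 0 ∩ |CB|² = 320]
   → C = (4, 7)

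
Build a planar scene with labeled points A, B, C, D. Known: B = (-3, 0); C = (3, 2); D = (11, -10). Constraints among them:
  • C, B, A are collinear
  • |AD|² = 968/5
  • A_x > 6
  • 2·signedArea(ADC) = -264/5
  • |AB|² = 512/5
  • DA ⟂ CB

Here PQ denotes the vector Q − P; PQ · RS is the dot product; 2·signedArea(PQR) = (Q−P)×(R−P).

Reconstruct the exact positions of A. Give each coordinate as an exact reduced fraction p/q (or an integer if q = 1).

1. A_x = 33/5  [C, B, A are collinear ∩ DA ⟂ CB]
2. A_y = 16/5  [C, B, A are collinear ∩ DA ⟂ CB]
   → A = (33/5, 16/5)

A = (33/5, 16/5)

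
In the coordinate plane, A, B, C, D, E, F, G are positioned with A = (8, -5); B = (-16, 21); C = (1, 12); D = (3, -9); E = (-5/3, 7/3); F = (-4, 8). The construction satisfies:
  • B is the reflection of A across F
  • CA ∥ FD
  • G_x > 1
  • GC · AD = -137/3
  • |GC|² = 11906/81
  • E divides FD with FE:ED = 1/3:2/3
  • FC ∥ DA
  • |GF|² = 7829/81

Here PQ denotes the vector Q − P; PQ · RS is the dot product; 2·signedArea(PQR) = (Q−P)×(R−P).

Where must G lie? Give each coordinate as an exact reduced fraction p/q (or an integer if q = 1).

G = (14/9, -1/9)

1. G_x = 14/9  [line 5·x + 4·y + -22/3 = 0 ∩ |GF|² = 7829/81]
2. G_y = -1/9  [line 5·x + 4·y + -22/3 = 0 ∩ |GF|² = 7829/81]
   → G = (14/9, -1/9)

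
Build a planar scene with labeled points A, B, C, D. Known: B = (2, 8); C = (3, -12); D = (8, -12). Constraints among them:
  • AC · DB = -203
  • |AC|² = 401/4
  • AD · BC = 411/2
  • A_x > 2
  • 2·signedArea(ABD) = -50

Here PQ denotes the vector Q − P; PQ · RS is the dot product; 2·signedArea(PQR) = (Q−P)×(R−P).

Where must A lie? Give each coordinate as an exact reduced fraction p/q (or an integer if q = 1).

A = (5/2, -2)

1. A_x = 5/2  [AD · BC = 411/2 ∩ AC · DB = -203]
2. A_y = -2  [AD · BC = 411/2 ∩ AC · DB = -203]
   → A = (5/2, -2)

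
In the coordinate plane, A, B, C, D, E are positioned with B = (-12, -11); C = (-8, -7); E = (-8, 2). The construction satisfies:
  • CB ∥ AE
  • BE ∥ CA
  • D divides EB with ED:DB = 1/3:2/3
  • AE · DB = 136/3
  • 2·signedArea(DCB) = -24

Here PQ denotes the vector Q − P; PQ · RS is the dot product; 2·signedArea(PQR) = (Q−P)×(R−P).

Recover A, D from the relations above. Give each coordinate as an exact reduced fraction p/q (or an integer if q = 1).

A = (-4, 6)
D = (-28/3, -7/3)

1. A_x = -4  [CB ∥ AE ∩ BE ∥ CA]
2. A_y = 6  [CB ∥ AE ∩ BE ∥ CA]
   → A = (-4, 6)
3. D_x = -28/3  [D divides EB with ED:DB = 1/3:2/3]
4. D_y = -7/3  [D divides EB with ED:DB = 1/3:2/3]
   → D = (-28/3, -7/3)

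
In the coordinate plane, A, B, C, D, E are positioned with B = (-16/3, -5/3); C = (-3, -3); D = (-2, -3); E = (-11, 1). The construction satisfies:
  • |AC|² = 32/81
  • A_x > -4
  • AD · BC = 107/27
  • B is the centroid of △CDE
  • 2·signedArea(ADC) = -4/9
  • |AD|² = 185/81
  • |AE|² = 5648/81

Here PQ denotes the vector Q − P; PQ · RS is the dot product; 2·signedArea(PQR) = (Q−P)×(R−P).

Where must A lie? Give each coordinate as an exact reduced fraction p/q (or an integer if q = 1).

A = (-31/9, -23/9)

1. A_x = -31/9  [2·signedArea(ADC) = -4/9 ∩ AD · BC = 107/27]
2. A_y = -23/9  [2·signedArea(ADC) = -4/9 ∩ AD · BC = 107/27]
   → A = (-31/9, -23/9)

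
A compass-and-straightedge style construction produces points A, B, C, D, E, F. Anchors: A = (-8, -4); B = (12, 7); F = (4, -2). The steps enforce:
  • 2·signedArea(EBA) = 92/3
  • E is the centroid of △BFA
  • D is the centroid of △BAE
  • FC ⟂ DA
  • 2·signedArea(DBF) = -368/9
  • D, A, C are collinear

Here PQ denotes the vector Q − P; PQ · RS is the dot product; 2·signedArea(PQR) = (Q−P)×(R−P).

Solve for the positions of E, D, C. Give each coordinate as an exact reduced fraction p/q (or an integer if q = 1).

1. E_x = 8/3  [E is the centroid of △BFA]
2. E_y = 1/3  [E is the centroid of △BFA]
   → E = (8/3, 1/3)
3. D_x = 20/9  [D is the centroid of △BAE]
4. D_y = 10/9  [D is the centroid of △BAE]
   → D = (20/9, 10/9)
5. C_x = 12/5  [D, A, C are collinear ∩ FC ⟂ DA]
6. C_y = 6/5  [D, A, C are collinear ∩ FC ⟂ DA]
   → C = (12/5, 6/5)

C = (12/5, 6/5)
D = (20/9, 10/9)
E = (8/3, 1/3)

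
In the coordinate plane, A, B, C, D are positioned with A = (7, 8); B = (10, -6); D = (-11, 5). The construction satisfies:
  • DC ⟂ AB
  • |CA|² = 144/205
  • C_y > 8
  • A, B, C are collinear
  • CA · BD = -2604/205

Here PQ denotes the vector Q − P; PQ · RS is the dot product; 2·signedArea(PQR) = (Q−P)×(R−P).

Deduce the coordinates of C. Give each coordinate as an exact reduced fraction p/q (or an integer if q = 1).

C = (1399/205, 1808/205)

1. C_x = 1399/205  [A, B, C are collinear ∩ DC ⟂ AB]
2. C_y = 1808/205  [A, B, C are collinear ∩ DC ⟂ AB]
   → C = (1399/205, 1808/205)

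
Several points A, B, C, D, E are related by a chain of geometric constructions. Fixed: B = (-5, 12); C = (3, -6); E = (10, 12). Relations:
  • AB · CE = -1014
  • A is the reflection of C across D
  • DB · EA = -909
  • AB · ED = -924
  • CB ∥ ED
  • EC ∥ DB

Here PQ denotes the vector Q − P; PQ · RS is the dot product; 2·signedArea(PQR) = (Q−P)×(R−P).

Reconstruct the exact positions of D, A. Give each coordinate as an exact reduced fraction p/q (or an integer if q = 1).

1. D_x = 2  [EC ∥ DB ∩ CB ∥ ED]
2. D_y = 30  [EC ∥ DB ∩ CB ∥ ED]
   → D = (2, 30)
3. A_x = 1  [A is the reflection of C across D]
4. A_y = 66  [A is the reflection of C across D]
   → A = (1, 66)

A = (1, 66)
D = (2, 30)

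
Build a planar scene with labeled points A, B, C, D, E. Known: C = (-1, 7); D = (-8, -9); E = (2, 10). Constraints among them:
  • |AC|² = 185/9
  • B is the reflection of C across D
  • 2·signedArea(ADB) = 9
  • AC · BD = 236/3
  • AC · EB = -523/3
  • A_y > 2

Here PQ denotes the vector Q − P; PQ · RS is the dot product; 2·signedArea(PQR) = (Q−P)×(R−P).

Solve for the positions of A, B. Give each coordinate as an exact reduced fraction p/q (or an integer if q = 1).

1. B_x = -15  [B is the reflection of C across D]
2. B_y = -25  [B is the reflection of C across D]
   → B = (-15, -25)
3. A_x = -7/3  [2·signedArea(ADB) = 9 ∩ AC · EB = -523/3]
4. A_y = 8/3  [2·signedArea(ADB) = 9 ∩ AC · EB = -523/3]
   → A = (-7/3, 8/3)

A = (-7/3, 8/3)
B = (-15, -25)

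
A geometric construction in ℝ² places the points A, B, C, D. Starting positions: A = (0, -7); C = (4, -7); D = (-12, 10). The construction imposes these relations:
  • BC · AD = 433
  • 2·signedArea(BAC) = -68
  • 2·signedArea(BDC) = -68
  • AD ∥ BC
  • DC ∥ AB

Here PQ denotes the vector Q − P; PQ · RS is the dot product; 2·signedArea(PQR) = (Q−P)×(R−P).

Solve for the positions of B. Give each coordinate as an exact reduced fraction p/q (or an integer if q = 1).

1. B_x = 16  [AD ∥ BC ∩ DC ∥ AB]
2. B_y = -24  [AD ∥ BC ∩ DC ∥ AB]
   → B = (16, -24)

B = (16, -24)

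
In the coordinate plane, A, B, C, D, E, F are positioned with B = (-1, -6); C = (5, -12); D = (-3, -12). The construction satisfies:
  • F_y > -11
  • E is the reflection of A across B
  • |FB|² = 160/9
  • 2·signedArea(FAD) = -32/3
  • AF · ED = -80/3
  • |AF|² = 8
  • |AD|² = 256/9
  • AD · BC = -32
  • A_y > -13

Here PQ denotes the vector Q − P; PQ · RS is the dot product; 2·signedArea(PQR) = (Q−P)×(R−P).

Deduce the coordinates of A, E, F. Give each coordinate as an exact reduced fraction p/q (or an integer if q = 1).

A = (7/3, -12)
E = (-13/3, 0)
F = (1/3, -10)

1. A_x = 7/3  [line -6·x + 6·y + 86 = 0 ∩ |AD|² = 256/9]
2. A_y = -12  [line -6·x + 6·y + 86 = 0 ∩ |AD|² = 256/9]
   → A = (7/3, -12)
3. E_x = -13/3  [E is the reflection of A across B]
4. E_y = 0  [E is the reflection of A across B]
   → E = (-13/3, 0)
5. F_x = 1/3  [2·signedArea(FAD) = -32/3 ∩ AF · ED = -80/3]
6. F_y = -10  [2·signedArea(FAD) = -32/3 ∩ AF · ED = -80/3]
   → F = (1/3, -10)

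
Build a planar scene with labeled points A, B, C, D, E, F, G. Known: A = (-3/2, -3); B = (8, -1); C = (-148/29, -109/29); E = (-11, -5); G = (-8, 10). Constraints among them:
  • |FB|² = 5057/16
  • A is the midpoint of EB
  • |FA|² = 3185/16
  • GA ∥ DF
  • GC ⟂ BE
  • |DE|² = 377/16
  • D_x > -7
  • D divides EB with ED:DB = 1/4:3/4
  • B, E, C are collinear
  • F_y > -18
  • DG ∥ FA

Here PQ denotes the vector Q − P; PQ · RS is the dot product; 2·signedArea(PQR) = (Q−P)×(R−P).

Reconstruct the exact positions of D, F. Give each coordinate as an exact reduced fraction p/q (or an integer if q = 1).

1. D_x = -25/4  [D divides EB with ED:DB = 1/4:3/4]
2. D_y = -4  [D divides EB with ED:DB = 1/4:3/4]
   → D = (-25/4, -4)
3. F_x = 1/4  [DG ∥ FA ∩ GA ∥ DF]
4. F_y = -17  [DG ∥ FA ∩ GA ∥ DF]
   → F = (1/4, -17)

D = (-25/4, -4)
F = (1/4, -17)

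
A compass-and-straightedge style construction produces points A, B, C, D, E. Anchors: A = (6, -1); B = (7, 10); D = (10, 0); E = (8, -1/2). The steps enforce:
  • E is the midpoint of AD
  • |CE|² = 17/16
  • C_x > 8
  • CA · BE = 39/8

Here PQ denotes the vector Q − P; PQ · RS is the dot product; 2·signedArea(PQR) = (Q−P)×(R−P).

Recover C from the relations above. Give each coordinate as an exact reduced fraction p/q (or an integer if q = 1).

1. C_x = 9  [line -1·x + 21/2·y + 93/8 = 0 ∩ |CE|² = 17/16]
2. C_y = -1/4  [line -1·x + 21/2·y + 93/8 = 0 ∩ |CE|² = 17/16]
   → C = (9, -1/4)

C = (9, -1/4)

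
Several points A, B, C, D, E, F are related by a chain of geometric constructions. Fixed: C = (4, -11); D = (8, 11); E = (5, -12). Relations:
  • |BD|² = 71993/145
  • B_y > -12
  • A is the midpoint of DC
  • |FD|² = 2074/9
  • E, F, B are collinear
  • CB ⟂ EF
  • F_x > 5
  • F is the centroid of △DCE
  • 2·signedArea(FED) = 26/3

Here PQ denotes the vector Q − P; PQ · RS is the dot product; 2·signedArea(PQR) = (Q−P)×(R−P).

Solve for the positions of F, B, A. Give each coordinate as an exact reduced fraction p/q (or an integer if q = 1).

1. F_x = 17/3  [F is the centroid of △DCE]
2. F_y = -4  [F is the centroid of △DCE]
   → F = (17/3, -4)
3. B_x = 736/145  [E, F, B are collinear ∩ CB ⟂ EF]
4. B_y = -1608/145  [E, F, B are collinear ∩ CB ⟂ EF]
   → B = (736/145, -1608/145)
5. A_x = 6  [A is the midpoint of DC]
6. A_y = 0  [A is the midpoint of DC]
   → A = (6, 0)

A = (6, 0)
B = (736/145, -1608/145)
F = (17/3, -4)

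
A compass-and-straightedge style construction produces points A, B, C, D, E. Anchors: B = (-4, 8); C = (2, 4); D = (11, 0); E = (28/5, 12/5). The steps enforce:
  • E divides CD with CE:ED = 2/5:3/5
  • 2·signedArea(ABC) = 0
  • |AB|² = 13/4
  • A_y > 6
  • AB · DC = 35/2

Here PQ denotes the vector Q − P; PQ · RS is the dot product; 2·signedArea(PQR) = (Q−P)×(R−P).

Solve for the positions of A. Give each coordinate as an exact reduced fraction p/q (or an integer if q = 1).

1. A_x = -5/2  [2·signedArea(ABC) = 0 ∩ AB · DC = 35/2]
2. A_y = 7  [2·signedArea(ABC) = 0 ∩ AB · DC = 35/2]
   → A = (-5/2, 7)

A = (-5/2, 7)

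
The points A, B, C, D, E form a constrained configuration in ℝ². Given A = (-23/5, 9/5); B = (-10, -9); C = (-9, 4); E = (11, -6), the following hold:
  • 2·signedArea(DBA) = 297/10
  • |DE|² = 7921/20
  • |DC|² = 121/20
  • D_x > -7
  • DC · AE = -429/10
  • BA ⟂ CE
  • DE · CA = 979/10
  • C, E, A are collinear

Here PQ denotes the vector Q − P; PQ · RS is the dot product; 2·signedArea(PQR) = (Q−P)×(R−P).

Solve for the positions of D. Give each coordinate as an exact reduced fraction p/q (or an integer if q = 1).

D = (-34/5, 29/10)

1. D_x = -34/5  [line -22/5·x + 11/5·y + -363/10 = 0 ∩ |DE|² = 7921/20]
2. D_y = 29/10  [line -22/5·x + 11/5·y + -363/10 = 0 ∩ |DE|² = 7921/20]
   → D = (-34/5, 29/10)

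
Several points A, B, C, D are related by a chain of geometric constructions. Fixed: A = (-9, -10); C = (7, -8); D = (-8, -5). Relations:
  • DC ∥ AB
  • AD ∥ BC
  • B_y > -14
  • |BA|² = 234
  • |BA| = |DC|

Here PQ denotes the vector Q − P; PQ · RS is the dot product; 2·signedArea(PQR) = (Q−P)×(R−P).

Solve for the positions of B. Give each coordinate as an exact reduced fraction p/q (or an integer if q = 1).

1. B_x = 6  [AD ∥ BC ∩ DC ∥ AB]
2. B_y = -13  [AD ∥ BC ∩ DC ∥ AB]
   → B = (6, -13)

B = (6, -13)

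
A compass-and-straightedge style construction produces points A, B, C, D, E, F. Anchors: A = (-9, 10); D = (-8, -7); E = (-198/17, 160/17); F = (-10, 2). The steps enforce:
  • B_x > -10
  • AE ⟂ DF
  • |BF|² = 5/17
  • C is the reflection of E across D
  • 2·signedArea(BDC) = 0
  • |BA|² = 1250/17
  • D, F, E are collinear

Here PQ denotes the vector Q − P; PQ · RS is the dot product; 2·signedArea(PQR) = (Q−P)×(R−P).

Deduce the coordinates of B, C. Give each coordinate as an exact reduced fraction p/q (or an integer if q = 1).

1. C_x = -74/17  [C is the reflection of E across D]
2. C_y = -398/17  [C is the reflection of E across D]
   → C = (-74/17, -398/17)
3. B_x = -168/17  [line 279/17·x + 62/17·y + 2666/17 = 0 ∩ |BF|² = 5/17]
4. B_y = 25/17  [line 279/17·x + 62/17·y + 2666/17 = 0 ∩ |BF|² = 5/17]
   → B = (-168/17, 25/17)

B = (-168/17, 25/17)
C = (-74/17, -398/17)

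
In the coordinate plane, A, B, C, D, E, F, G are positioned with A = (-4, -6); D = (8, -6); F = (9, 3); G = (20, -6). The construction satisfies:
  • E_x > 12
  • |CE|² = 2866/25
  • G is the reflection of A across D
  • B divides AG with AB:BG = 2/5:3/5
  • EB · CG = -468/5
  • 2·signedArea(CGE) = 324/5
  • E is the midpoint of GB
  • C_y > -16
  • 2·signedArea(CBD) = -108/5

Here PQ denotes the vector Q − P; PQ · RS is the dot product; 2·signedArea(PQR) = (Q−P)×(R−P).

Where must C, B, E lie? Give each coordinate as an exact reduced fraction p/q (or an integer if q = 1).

1. B_x = 28/5  [B divides AG with AB:BG = 2/5:3/5]
2. B_y = -6  [B divides AG with AB:BG = 2/5:3/5]
   → B = (28/5, -6)
3. E_x = 64/5  [E is the midpoint of GB]
4. E_y = -6  [E is the midpoint of GB]
   → E = (64/5, -6)
5. C_x = 7  [2·signedArea(CBD) = -108/5 ∩ EB · CG = -468/5]
6. C_y = -15  [2·signedArea(CBD) = -108/5 ∩ EB · CG = -468/5]
   → C = (7, -15)

B = (28/5, -6)
C = (7, -15)
E = (64/5, -6)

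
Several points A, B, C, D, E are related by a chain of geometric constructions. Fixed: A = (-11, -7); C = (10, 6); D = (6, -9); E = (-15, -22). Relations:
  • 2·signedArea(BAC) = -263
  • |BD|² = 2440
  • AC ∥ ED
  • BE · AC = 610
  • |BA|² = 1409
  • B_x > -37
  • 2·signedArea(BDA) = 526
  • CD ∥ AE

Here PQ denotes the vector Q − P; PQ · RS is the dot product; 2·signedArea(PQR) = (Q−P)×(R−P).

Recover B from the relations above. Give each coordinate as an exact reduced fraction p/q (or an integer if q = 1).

1. B_x = -36  [2·signedArea(BAC) = -263 ∩ BE · AC = 610]
2. B_y = -35  [2·signedArea(BAC) = -263 ∩ BE · AC = 610]
   → B = (-36, -35)

B = (-36, -35)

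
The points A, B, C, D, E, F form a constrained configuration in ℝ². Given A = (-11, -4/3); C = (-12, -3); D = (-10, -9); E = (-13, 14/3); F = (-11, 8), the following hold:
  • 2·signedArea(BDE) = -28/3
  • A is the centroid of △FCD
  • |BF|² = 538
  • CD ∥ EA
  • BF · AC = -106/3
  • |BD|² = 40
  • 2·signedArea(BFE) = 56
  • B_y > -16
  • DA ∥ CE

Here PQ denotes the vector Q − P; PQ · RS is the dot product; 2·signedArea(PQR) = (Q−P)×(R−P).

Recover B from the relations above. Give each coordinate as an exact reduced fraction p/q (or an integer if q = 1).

1. B_x = -8  [2·signedArea(BFE) = 56 ∩ BF · AC = -106/3]
2. B_y = -15  [2·signedArea(BFE) = 56 ∩ BF · AC = -106/3]
   → B = (-8, -15)

B = (-8, -15)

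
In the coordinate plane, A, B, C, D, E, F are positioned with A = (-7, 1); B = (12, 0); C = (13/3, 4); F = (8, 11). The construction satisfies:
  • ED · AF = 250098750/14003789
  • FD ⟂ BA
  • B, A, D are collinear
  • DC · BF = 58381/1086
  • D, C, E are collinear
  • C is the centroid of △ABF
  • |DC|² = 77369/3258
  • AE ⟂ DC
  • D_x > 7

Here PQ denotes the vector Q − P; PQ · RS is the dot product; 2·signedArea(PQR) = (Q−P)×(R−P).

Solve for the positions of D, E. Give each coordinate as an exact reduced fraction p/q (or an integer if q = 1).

D = (2691/362, 87/362)
E = (34126079/28007578, 217822203/28007578)

1. D_x = 2691/362  [B, A, D are collinear ∩ FD ⟂ BA]
2. D_y = 87/362  [B, A, D are collinear ∩ FD ⟂ BA]
   → D = (2691/362, 87/362)
3. E_x = 34126079/28007578  [D, C, E are collinear ∩ AE ⟂ DC]
4. E_y = 217822203/28007578  [D, C, E are collinear ∩ AE ⟂ DC]
   → E = (34126079/28007578, 217822203/28007578)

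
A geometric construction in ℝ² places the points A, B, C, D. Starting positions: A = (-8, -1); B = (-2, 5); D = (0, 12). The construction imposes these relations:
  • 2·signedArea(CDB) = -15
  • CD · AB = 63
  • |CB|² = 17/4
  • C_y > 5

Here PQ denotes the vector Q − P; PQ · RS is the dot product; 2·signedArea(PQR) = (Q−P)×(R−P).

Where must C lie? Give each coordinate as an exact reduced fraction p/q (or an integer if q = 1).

C = (-4, 11/2)

1. C_x = -4  [CD · AB = 63 ∩ 2·signedArea(CDB) = -15]
2. C_y = 11/2  [CD · AB = 63 ∩ 2·signedArea(CDB) = -15]
   → C = (-4, 11/2)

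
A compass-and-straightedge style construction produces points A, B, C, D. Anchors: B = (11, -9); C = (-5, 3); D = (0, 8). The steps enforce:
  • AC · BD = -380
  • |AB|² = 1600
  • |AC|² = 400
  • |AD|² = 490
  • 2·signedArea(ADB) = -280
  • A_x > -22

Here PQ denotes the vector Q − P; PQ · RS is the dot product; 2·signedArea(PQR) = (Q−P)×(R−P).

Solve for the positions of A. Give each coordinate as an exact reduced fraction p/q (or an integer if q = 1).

A = (-21, 15)

1. A_x = -21  [AC · BD = -380 ∩ 2·signedArea(ADB) = -280]
2. A_y = 15  [AC · BD = -380 ∩ 2·signedArea(ADB) = -280]
   → A = (-21, 15)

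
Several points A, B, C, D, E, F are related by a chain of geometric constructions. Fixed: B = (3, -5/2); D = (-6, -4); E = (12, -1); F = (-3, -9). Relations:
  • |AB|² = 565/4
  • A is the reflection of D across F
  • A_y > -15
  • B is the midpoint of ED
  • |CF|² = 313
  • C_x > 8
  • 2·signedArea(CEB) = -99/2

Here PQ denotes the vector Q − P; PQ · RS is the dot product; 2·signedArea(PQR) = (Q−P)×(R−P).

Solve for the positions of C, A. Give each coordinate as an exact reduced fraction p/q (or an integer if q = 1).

A = (0, -14)
C = (9, 4)

1. C_x = 9  [line 3/2·x + -9·y + 45/2 = 0 ∩ |CF|² = 313]
2. C_y = 4  [line 3/2·x + -9·y + 45/2 = 0 ∩ |CF|² = 313]
   → C = (9, 4)
3. A_x = 0  [A is the reflection of D across F]
4. A_y = -14  [A is the reflection of D across F]
   → A = (0, -14)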